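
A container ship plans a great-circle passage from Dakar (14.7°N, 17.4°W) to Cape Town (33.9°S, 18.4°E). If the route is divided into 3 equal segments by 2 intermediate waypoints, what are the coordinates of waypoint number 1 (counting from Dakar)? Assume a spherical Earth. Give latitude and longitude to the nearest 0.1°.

≈ 1.8°S, 6.4°W

Write both endpoints as unit vectors p₁, p₂ with components (cos φ cos λ, cos φ sin λ, sin φ).
The central angle between the endpoints is δ = arccos(p₁·p₂) ≈ 1.036 rad (59.4°).
Interpolate at f = 1/3 with slerp weights a = sin((1−f)δ)/sin δ ≈ 0.740, b = sin(fδ)/sin δ ≈ 0.393.
p = a·p₁ + b·p₂ ≈ (0.993, -0.111, -0.032); φ = arcsin(p_z) ≈ -1.81°, λ = atan2(p_y, p_x) ≈ -6.38°.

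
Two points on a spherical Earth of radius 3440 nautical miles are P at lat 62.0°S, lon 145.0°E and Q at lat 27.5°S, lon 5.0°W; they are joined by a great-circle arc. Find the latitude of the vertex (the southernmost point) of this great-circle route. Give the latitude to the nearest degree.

The great circle lies in the plane with unit normal n̂ = (p₁ × p₂)/|p₁ × p₂|.
Here n̂_z ≈ -0.208; the vertex latitude is φ_max = arccos|n̂_z| ≈ 78.0°.

≈ 78°S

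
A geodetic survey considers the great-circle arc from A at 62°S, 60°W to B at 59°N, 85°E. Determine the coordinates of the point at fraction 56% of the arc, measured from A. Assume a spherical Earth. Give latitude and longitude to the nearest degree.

The haversine formula gives a central angle δ ≈ 2.840 rad (162.7°) between the endpoints.
Interpolate at f = 0.56 with slerp weights a = sin((1−f)δ)/sin δ ≈ 3.196, b = sin(fδ)/sin δ ≈ 3.367.
p = a·p₁ + b·p₂ ≈ (0.901, 0.428, 0.065); φ = arcsin(p_z) ≈ 3.71°, λ = atan2(p_y, p_x) ≈ 25.42°.

≈ 4°N, 25°E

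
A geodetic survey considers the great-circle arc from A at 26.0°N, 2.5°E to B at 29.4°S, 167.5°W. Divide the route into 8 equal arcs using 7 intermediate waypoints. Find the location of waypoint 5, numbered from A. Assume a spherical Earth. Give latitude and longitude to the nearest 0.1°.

Write both endpoints as unit vectors p₁, p₂ with components (cos φ cos λ, cos φ sin λ, sin φ).
The central angle between the endpoints is δ = arccos(p₁·p₂) ≈ 2.976 rad (170.5°).
Interpolate at f = 5/8 with slerp weights a = sin((1−f)δ)/sin δ ≈ 5.455, b = sin(fδ)/sin δ ≈ 5.819.
p = a·p₁ + b·p₂ ≈ (-0.052, -0.883, -0.466); φ = arcsin(p_z) ≈ -27.75°, λ = atan2(p_y, p_x) ≈ -93.36°.

≈ 27.7°S, 93.4°W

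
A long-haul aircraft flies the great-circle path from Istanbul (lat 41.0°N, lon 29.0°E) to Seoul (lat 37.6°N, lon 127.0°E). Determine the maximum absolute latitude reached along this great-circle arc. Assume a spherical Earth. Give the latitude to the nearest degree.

≈ 51°N

The great circle lies in the plane with unit normal n̂ = (p₁ × p₂)/|p₁ × p₂|.
Here n̂_z ≈ +0.624; the vertex latitude is φ_max = arccos|n̂_z| ≈ 51.4°.
Check via Clairaut: cos φ_max = |cos φ₁| · sin C = cos(41.0°)·sin(55.8°) ≈ 0.624, again giving ≈ 51.4°.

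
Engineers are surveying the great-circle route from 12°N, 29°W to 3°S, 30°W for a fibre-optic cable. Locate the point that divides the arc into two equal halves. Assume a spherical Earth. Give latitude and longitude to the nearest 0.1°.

≈ 4.5°N, 29.5°W

From cos δ = sin φ₁ sin φ₂ + cos φ₁ cos φ₂ cos Δλ, the central angle is δ ≈ 0.262 rad (15.0°).
Interpolate at f = 1/2 with slerp weights a = sin((1−f)δ)/sin δ ≈ 0.504, b = sin(fδ)/sin δ ≈ 0.504.
p = a·p₁ + b·p₂ ≈ (0.868, -0.491, 0.078); φ = arcsin(p_z) ≈ 4.50°, λ = atan2(p_y, p_x) ≈ -29.51°.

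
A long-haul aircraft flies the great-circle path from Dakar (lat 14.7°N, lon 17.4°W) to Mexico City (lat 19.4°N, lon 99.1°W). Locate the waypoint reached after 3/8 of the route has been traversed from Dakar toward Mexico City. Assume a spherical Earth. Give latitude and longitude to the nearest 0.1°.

≈ lat 21.1°N, lon 47.3°W

Convert each endpoint to a unit vector on the sphere (x = cos φ cos λ, y = cos φ sin λ, z = sin φ).
The central angle between the endpoints is δ = arccos(p₁·p₂) ≈ 1.353 rad (77.5°).
Interpolate at f = 3/8 with slerp weights a = sin((1−f)δ)/sin δ ≈ 0.767, b = sin(fδ)/sin δ ≈ 0.498.
p = a·p₁ + b·p₂ ≈ (0.633, -0.685, 0.360); φ = arcsin(p_z) ≈ 21.09°, λ = atan2(p_y, p_x) ≈ -47.26°.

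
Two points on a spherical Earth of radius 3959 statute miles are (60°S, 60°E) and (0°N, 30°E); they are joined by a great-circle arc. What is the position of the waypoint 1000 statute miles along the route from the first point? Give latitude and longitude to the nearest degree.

Convert each endpoint to a unit vector on the sphere (x = cos φ cos λ, y = cos φ sin λ, z = sin φ).
The central angle between the endpoints is δ = arccos(p₁·p₂) ≈ 1.123 rad (64.3°). The total great-circle distance is δ·R ≈ 1.123 × 3959 ≈ 4446 mi, so the target fraction is f = 1000/4446 ≈ 0.225.
Interpolate at f ≈ 0.225 with slerp weights a = sin((1−f)δ)/sin δ ≈ 0.848, b = sin(fδ)/sin δ ≈ 0.277.
p = a·p₁ + b·p₂ ≈ (0.452, 0.506, -0.735); φ = arcsin(p_z) ≈ -47.27°, λ = atan2(p_y, p_x) ≈ 48.21°.

≈ (47°S, 48°E)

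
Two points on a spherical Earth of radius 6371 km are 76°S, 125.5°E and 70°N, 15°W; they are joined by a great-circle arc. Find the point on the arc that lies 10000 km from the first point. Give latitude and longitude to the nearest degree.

≈ 2°S, 28°E

Convert each endpoint to a unit vector on the sphere (x = cos φ cos λ, y = cos φ sin λ, z = sin φ).
The central angle between the endpoints is δ = arccos(p₁·p₂) ≈ 2.920 rad (167.3°). The total great-circle distance is δ·R ≈ 2.920 × 6371 ≈ 18606 km, so the target fraction is f = 10000/18606 ≈ 0.537.
Interpolate at f ≈ 0.537 with slerp weights a = sin((1−f)δ)/sin δ ≈ 4.447, b = sin(fδ)/sin δ ≈ 4.557.
p = a·p₁ + b·p₂ ≈ (0.881, 0.472, -0.033); φ = arcsin(p_z) ≈ -1.88°, λ = atan2(p_y, p_x) ≈ 28.21°.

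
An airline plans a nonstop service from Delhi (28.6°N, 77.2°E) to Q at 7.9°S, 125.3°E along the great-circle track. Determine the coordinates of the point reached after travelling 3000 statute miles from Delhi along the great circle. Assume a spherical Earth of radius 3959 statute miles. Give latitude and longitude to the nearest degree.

≈ 2°N, 113°E

Write both endpoints as unit vectors p₁, p₂ with components (cos φ cos λ, cos φ sin λ, sin φ).
The central angle between the endpoints is δ = arccos(p₁·p₂) ≈ 1.030 rad (59.0°). The total great-circle distance is δ·R ≈ 1.030 × 3959 ≈ 4077 mi, so the target fraction is f = 3000/4077 ≈ 0.736.
Interpolate at f ≈ 0.736 with slerp weights a = sin((1−f)δ)/sin δ ≈ 0.313, b = sin(fδ)/sin δ ≈ 0.802.
p = a·p₁ + b·p₂ ≈ (-0.398, 0.917, 0.040); φ = arcsin(p_z) ≈ 2.28°, λ = atan2(p_y, p_x) ≈ 113.47°.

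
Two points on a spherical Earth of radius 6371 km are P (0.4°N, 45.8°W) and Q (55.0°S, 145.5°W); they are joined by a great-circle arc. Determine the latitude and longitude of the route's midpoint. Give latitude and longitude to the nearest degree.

≈ (37°S, 78°W)

Write both endpoints as unit vectors p₁, p₂ with components (cos φ cos λ, cos φ sin λ, sin φ).
The central angle between the endpoints is δ = arccos(p₁·p₂) ≈ 1.673 rad (95.9°).
Interpolate at f = 1/2 with slerp weights a = sin((1−f)δ)/sin δ ≈ 0.746, b = sin(fδ)/sin δ ≈ 0.746.
p = a·p₁ + b·p₂ ≈ (0.168, -0.778, -0.606); φ = arcsin(p_z) ≈ -37.31°, λ = atan2(p_y, p_x) ≈ -77.84°.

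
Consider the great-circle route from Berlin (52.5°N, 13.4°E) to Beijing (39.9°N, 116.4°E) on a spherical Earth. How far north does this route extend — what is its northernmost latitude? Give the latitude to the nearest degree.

The great circle lies in the plane with unit normal n̂ = (p₁ × p₂)/|p₁ × p₂|.
Here n̂_z ≈ +0.497; the vertex latitude is φ_max = arccos|n̂_z| ≈ 60.2°.
Check via Clairaut: cos φ_max = |cos φ₁| · sin C = cos(52.5°)·sin(54.8°) ≈ 0.497, again giving ≈ 60.2°.

≈ 60°N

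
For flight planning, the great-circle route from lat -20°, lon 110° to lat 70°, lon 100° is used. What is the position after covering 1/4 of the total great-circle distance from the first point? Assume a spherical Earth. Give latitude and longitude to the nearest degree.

Write both endpoints as unit vectors p₁, p₂ with components (cos φ cos λ, cos φ sin λ, sin φ).
The central angle between the endpoints is δ = arccos(p₁·p₂) ≈ 1.576 rad (90.3°).
Interpolate at f = 1/4 with slerp weights a = sin((1−f)δ)/sin δ ≈ 0.925, b = sin(fδ)/sin δ ≈ 0.384.
p = a·p₁ + b·p₂ ≈ (-0.320, 0.946, 0.044); φ = arcsin(p_z) ≈ 2.53°, λ = atan2(p_y, p_x) ≈ 108.69°.

≈ lat 3°, lon 109°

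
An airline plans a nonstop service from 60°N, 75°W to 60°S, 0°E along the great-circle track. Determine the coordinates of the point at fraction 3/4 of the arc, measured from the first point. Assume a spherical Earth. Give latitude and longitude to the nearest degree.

Convert each endpoint to a unit vector on the sphere (x = cos φ cos λ, y = cos φ sin λ, z = sin φ).
The central angle between the endpoints is δ = arccos(p₁·p₂) ≈ 2.326 rad (133.3°).
Interpolate at f = 3/4 with slerp weights a = sin((1−f)δ)/sin δ ≈ 0.754, b = sin(fδ)/sin δ ≈ 1.352.
p = a·p₁ + b·p₂ ≈ (0.774, -0.364, -0.518); φ = arcsin(p_z) ≈ -31.21°, λ = atan2(p_y, p_x) ≈ -25.21°.

≈ 31°S, 25°W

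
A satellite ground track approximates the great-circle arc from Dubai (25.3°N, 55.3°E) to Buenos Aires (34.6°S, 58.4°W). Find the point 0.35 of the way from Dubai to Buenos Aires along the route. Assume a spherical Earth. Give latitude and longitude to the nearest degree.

Convert each endpoint to a unit vector on the sphere (x = cos φ cos λ, y = cos φ sin λ, z = sin φ).
The central angle between the endpoints is δ = arccos(p₁·p₂) ≈ 2.143 rad (122.8°).
Interpolate at f = 0.35 with slerp weights a = sin((1−f)δ)/sin δ ≈ 1.171, b = sin(fδ)/sin δ ≈ 0.811.
p = a·p₁ + b·p₂ ≈ (0.953, 0.302, 0.040); φ = arcsin(p_z) ≈ 2.28°, λ = atan2(p_y, p_x) ≈ 17.58°.

≈ (2°N, 18°E)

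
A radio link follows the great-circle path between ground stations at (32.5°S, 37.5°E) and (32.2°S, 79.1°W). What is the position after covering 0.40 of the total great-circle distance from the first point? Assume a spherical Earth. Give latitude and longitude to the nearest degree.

≈ (49°S, 7°W)

Convert each endpoint to a unit vector on the sphere (x = cos φ cos λ, y = cos φ sin λ, z = sin φ).
The central angle between the endpoints is δ = arccos(p₁·p₂) ≈ 1.604 rad (91.9°).
Interpolate at f = 0.40 with slerp weights a = sin((1−f)δ)/sin δ ≈ 0.821, b = sin(fδ)/sin δ ≈ 0.599.
p = a·p₁ + b·p₂ ≈ (0.645, -0.076, -0.760); φ = arcsin(p_z) ≈ -49.49°, λ = atan2(p_y, p_x) ≈ -6.72°.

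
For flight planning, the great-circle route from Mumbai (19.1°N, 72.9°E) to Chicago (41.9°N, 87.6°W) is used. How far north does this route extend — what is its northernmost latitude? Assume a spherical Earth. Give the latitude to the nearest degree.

≈ 75°N

The great circle lies in the plane with unit normal n̂ = (p₁ × p₂)/|p₁ × p₂|.
Here n̂_z ≈ -0.262; the vertex latitude is φ_max = arccos|n̂_z| ≈ 74.8°.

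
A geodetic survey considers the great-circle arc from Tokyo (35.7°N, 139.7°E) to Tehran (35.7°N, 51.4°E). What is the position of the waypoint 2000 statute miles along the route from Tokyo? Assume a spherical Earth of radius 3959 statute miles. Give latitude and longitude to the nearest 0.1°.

The haversine formula gives a central angle δ ≈ 1.202 rad (68.9°) between the endpoints. The total great-circle distance is δ·R ≈ 1.202 × 3959 ≈ 4760 mi, so the target fraction is f = 2000/4760 ≈ 0.420.
Interpolate at f ≈ 0.420 with slerp weights a = sin((1−f)δ)/sin δ ≈ 0.688, b = sin(fδ)/sin δ ≈ 0.519.
p = a·p₁ + b·p₂ ≈ (-0.163, 0.691, 0.704); φ = arcsin(p_z) ≈ 44.78°, λ = atan2(p_y, p_x) ≈ 103.31°.

≈ 44.8°N, 103.3°E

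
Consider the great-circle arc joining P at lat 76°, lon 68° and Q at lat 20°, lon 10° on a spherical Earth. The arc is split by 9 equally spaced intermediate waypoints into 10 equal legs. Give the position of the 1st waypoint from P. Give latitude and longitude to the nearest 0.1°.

Convert each endpoint to a unit vector on the sphere (x = cos φ cos λ, y = cos φ sin λ, z = sin φ).
The central angle between the endpoints is δ = arccos(p₁·p₂) ≈ 1.101 rad (63.1°).
Interpolate at f = 1/10 with slerp weights a = sin((1−f)δ)/sin δ ≈ 0.938, b = sin(fδ)/sin δ ≈ 0.123.
p = a·p₁ + b·p₂ ≈ (0.199, 0.231, 0.952); φ = arcsin(p_z) ≈ 72.27°, λ = atan2(p_y, p_x) ≈ 49.19°.

≈ lat 72.3°, lon 49.2°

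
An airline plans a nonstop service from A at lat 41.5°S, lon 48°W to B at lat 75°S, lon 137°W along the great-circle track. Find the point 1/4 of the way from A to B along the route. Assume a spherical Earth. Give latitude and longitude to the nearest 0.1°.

The haversine formula gives a central angle δ ≈ 0.872 rad (50.0°) between the endpoints.
Interpolate at f = 1/4 with slerp weights a = sin((1−f)δ)/sin δ ≈ 0.795, b = sin(fδ)/sin δ ≈ 0.282.
p = a·p₁ + b·p₂ ≈ (0.345, -0.492, -0.799); φ = arcsin(p_z) ≈ -53.07°, λ = atan2(p_y, p_x) ≈ -54.99°.

≈ lat 53.1°S, lon 55.0°W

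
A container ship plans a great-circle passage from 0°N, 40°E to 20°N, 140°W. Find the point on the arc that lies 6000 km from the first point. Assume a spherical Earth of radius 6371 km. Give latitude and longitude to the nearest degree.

≈ 54°N, 40°E

Write both endpoints as unit vectors p₁, p₂ with components (cos φ cos λ, cos φ sin λ, sin φ).
The central angle between the endpoints is δ = arccos(p₁·p₂) ≈ 2.793 rad (160.0°). The total great-circle distance is δ·R ≈ 2.793 × 6371 ≈ 17791 km, so the target fraction is f = 6000/17791 ≈ 0.337.
Interpolate at f ≈ 0.337 with slerp weights a = sin((1−f)δ)/sin δ ≈ 2.810, b = sin(fδ)/sin δ ≈ 2.364.
p = a·p₁ + b·p₂ ≈ (0.451, 0.378, 0.809); φ = arcsin(p_z) ≈ 53.96°, λ = atan2(p_y, p_x) ≈ 40.00°.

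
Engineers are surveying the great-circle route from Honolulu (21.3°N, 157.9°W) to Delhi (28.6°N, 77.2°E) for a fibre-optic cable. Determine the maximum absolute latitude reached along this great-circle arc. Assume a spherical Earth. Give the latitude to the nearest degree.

The great circle lies in the plane with unit normal n̂ = (p₁ × p₂)/|p₁ × p₂|.
Here n̂_z ≈ -0.702; the vertex latitude is φ_max = arccos|n̂_z| ≈ 45.4°.
Check via Clairaut: cos φ_max = |cos φ₁| · sin C = cos(21.3°)·sin(48.9°) ≈ 0.702, again giving ≈ 45.4°.

≈ 45°N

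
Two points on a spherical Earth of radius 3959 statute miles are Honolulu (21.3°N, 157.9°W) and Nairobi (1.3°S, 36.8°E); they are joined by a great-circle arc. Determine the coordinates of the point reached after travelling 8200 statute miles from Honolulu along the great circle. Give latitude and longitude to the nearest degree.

≈ (28°N, 59°E)

Convert each endpoint to a unit vector on the sphere (x = cos φ cos λ, y = cos φ sin λ, z = sin φ).
The central angle between the endpoints is δ = arccos(p₁·p₂) ≈ 2.712 rad (155.4°). The total great-circle distance is δ·R ≈ 2.712 × 3959 ≈ 10737 mi, so the target fraction is f = 8200/10737 ≈ 0.764.
Interpolate at f ≈ 0.764 with slerp weights a = sin((1−f)δ)/sin δ ≈ 1.436, b = sin(fδ)/sin δ ≈ 2.107.
p = a·p₁ + b·p₂ ≈ (0.447, 0.759, 0.474); φ = arcsin(p_z) ≈ 28.29°, λ = atan2(p_y, p_x) ≈ 59.48°.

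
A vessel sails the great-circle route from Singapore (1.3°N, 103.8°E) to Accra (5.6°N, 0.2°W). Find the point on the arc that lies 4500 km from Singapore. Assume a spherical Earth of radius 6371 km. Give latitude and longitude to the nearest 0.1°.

≈ 4.9°N, 63.4°E

Write both endpoints as unit vectors p₁, p₂ with components (cos φ cos λ, cos φ sin λ, sin φ).
The central angle between the endpoints is δ = arccos(p₁·p₂) ≈ 1.812 rad (103.8°). The total great-circle distance is δ·R ≈ 1.812 × 6371 ≈ 11542 km, so the target fraction is f = 4500/11542 ≈ 0.390.
Interpolate at f ≈ 0.390 with slerp weights a = sin((1−f)δ)/sin δ ≈ 0.920, b = sin(fδ)/sin δ ≈ 0.668.
p = a·p₁ + b·p₂ ≈ (0.446, 0.891, 0.086); φ = arcsin(p_z) ≈ 4.94°, λ = atan2(p_y, p_x) ≈ 63.43°.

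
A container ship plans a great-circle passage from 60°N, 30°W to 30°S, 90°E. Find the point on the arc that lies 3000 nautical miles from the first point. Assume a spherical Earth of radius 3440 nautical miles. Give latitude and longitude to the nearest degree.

≈ 38°N, 44°E

Convert each endpoint to a unit vector on the sphere (x = cos φ cos λ, y = cos φ sin λ, z = sin φ).
The central angle between the endpoints is δ = arccos(p₁·p₂) ≈ 2.278 rad (130.5°). The total great-circle distance is δ·R ≈ 2.278 × 3440 ≈ 7835 nmi, so the target fraction is f = 3000/7835 ≈ 0.383.
Interpolate at f ≈ 0.383 with slerp weights a = sin((1−f)δ)/sin δ ≈ 1.297, b = sin(fδ)/sin δ ≈ 1.007.
p = a·p₁ + b·p₂ ≈ (0.562, 0.548, 0.620); φ = arcsin(p_z) ≈ 38.32°, λ = atan2(p_y, p_x) ≈ 44.28°.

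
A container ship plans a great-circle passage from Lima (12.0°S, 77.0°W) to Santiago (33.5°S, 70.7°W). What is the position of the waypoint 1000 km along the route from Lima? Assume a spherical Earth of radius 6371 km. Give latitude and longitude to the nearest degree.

Write both endpoints as unit vectors p₁, p₂ with components (cos φ cos λ, cos φ sin λ, sin φ).
The central angle between the endpoints is δ = arccos(p₁·p₂) ≈ 0.388 rad (22.3°). The total great-circle distance is δ·R ≈ 0.388 × 6371 ≈ 2475 km, so the target fraction is f = 1000/2475 ≈ 0.404.
Interpolate at f ≈ 0.404 with slerp weights a = sin((1−f)δ)/sin δ ≈ 0.606, b = sin(fδ)/sin δ ≈ 0.413.
p = a·p₁ + b·p₂ ≈ (0.247, -0.902, -0.354); φ = arcsin(p_z) ≈ -20.72°, λ = atan2(p_y, p_x) ≈ -74.69°.

≈ (21°S, 75°W)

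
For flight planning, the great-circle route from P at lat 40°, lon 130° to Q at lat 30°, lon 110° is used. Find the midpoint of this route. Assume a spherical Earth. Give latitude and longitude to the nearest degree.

Write both endpoints as unit vectors p₁, p₂ with components (cos φ cos λ, cos φ sin λ, sin φ).
The central angle between the endpoints is δ = arccos(p₁·p₂) ≈ 0.334 rad (19.1°).
Interpolate at f = 1/2 with slerp weights a = sin((1−f)δ)/sin δ ≈ 0.507, b = sin(fδ)/sin δ ≈ 0.507.
p = a·p₁ + b·p₂ ≈ (-0.400, 0.710, 0.579); φ = arcsin(p_z) ≈ 35.41°, λ = atan2(p_y, p_x) ≈ 119.38°.

≈ lat 35°, lon 119°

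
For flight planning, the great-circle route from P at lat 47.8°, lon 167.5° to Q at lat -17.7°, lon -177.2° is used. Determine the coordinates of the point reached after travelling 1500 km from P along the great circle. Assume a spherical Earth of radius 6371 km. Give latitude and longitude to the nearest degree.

≈ lat 35°, lon 172°

The haversine formula gives a central angle δ ≈ 1.168 rad (66.9°) between the endpoints. The total great-circle distance is δ·R ≈ 1.168 × 6371 ≈ 7441 km, so the target fraction is f = 1500/7441 ≈ 0.202.
Interpolate at f ≈ 0.202 with slerp weights a = sin((1−f)δ)/sin δ ≈ 0.873, b = sin(fδ)/sin δ ≈ 0.254.
p = a·p₁ + b·p₂ ≈ (-0.814, 0.115, 0.570); φ = arcsin(p_z) ≈ 34.72°, λ = atan2(p_y, p_x) ≈ 171.95°.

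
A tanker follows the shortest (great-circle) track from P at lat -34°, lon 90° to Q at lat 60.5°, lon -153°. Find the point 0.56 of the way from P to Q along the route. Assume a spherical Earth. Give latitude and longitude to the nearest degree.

Convert each endpoint to a unit vector on the sphere (x = cos φ cos λ, y = cos φ sin λ, z = sin φ).
The central angle between the endpoints is δ = arccos(p₁·p₂) ≈ 2.308 rad (132.2°).
Interpolate at f = 0.56 with slerp weights a = sin((1−f)δ)/sin δ ≈ 1.147, b = sin(fδ)/sin δ ≈ 1.298.
p = a·p₁ + b·p₂ ≈ (-0.570, 0.661, 0.488); φ = arcsin(p_z) ≈ 29.24°, λ = atan2(p_y, p_x) ≈ 130.76°.

≈ lat 29°, lon 131°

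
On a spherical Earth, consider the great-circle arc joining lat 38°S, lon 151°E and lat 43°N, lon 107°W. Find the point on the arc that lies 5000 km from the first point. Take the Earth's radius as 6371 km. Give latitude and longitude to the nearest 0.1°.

Write both endpoints as unit vectors p₁, p₂ with components (cos φ cos λ, cos φ sin λ, sin φ).
The central angle between the endpoints is δ = arccos(p₁·p₂) ≈ 2.141 rad (122.7°). The total great-circle distance is δ·R ≈ 2.141 × 6371 ≈ 13640 km, so the target fraction is f = 5000/13640 ≈ 0.367.
Interpolate at f ≈ 0.367 with slerp weights a = sin((1−f)δ)/sin δ ≈ 1.161, b = sin(fδ)/sin δ ≈ 0.839.
p = a·p₁ + b·p₂ ≈ (-0.979, -0.144, -0.142); φ = arcsin(p_z) ≈ -8.16°, λ = atan2(p_y, p_x) ≈ -171.65°.

≈ lat 8.2°S, lon 171.7°W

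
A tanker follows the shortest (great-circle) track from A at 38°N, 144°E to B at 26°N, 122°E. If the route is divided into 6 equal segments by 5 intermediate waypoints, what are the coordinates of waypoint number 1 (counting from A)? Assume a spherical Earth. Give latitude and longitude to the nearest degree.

Write both endpoints as unit vectors p₁, p₂ with components (cos φ cos λ, cos φ sin λ, sin φ).
The central angle between the endpoints is δ = arccos(p₁·p₂) ≈ 0.386 rad (22.1°).
Interpolate at f = 1/6 with slerp weights a = sin((1−f)δ)/sin δ ≈ 0.840, b = sin(fδ)/sin δ ≈ 0.171.
p = a·p₁ + b·p₂ ≈ (-0.617, 0.519, 0.592); φ = arcsin(p_z) ≈ 36.29°, λ = atan2(p_y, p_x) ≈ 139.91°.

≈ 36°N, 140°E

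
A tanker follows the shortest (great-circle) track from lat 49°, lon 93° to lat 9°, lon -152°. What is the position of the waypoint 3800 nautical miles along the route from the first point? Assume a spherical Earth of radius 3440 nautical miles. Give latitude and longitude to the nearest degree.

≈ lat 36°, lon -178°

The haversine formula gives a central angle δ ≈ 1.727 rad (99.0°) between the endpoints. The total great-circle distance is δ·R ≈ 1.727 × 3440 ≈ 5942 nmi, so the target fraction is f = 3800/5942 ≈ 0.640.
Interpolate at f ≈ 0.640 with slerp weights a = sin((1−f)δ)/sin δ ≈ 0.590, b = sin(fδ)/sin δ ≈ 0.904.
p = a·p₁ + b·p₂ ≈ (-0.809, -0.033, 0.587); φ = arcsin(p_z) ≈ 35.94°, λ = atan2(p_y, p_x) ≈ -177.69°.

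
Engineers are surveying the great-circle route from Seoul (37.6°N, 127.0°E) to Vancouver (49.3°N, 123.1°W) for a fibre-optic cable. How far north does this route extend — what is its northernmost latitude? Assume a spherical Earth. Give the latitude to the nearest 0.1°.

The great circle lies in the plane with unit normal n̂ = (p₁ × p₂)/|p₁ × p₂|.
Here n̂_z ≈ +0.507; the vertex latitude is φ_max = arccos|n̂_z| ≈ 59.5°.
Check via Clairaut: cos φ_max = |cos φ₁| · sin C = cos(37.6°)·sin(39.8°) ≈ 0.507, again giving ≈ 59.5°.

≈ 59.5°N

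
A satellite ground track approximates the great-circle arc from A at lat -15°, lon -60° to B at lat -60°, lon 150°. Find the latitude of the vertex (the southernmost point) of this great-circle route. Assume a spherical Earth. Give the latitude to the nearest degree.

≈ -76°

The great circle lies in the plane with unit normal n̂ = (p₁ × p₂)/|p₁ × p₂|.
Here n̂_z ≈ -0.246; the vertex latitude is φ_max = arccos|n̂_z| ≈ 75.7°.
Check via Clairaut: cos φ_max = |cos φ₁| · sin C = cos(15.0°)·sin(165.2°) ≈ 0.246, again giving ≈ 75.7°.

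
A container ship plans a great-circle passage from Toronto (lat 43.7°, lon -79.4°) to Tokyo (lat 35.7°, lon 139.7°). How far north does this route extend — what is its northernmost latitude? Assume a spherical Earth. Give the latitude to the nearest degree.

≈ 68°

The great circle lies in the plane with unit normal n̂ = (p₁ × p₂)/|p₁ × p₂|.
Here n̂_z ≈ -0.371; the vertex latitude is φ_max = arccos|n̂_z| ≈ 68.2°.
Check via Clairaut: cos φ_max = |cos φ₁| · sin C = cos(43.7°)·sin(30.9°) ≈ 0.371, again giving ≈ 68.2°.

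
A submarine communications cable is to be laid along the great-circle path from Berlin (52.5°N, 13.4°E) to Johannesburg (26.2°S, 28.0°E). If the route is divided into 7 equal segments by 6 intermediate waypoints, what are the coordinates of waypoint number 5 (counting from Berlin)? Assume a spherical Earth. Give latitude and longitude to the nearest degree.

≈ 4°S, 25°E

Convert each endpoint to a unit vector on the sphere (x = cos φ cos λ, y = cos φ sin λ, z = sin φ).
The central angle between the endpoints is δ = arccos(p₁·p₂) ≈ 1.392 rad (79.7°).
Interpolate at f = 5/7 with slerp weights a = sin((1−f)δ)/sin δ ≈ 0.393, b = sin(fδ)/sin δ ≈ 0.852.
p = a·p₁ + b·p₂ ≈ (0.908, 0.414, -0.064); φ = arcsin(p_z) ≈ -3.66°, λ = atan2(p_y, p_x) ≈ 24.53°.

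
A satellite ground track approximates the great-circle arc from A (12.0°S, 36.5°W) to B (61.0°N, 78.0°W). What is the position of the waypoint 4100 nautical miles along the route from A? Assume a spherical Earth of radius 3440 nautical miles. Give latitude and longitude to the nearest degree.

≈ (51°N, 66°W)

Write both endpoints as unit vectors p₁, p₂ with components (cos φ cos λ, cos φ sin λ, sin φ).
The central angle between the endpoints is δ = arccos(p₁·p₂) ≈ 1.397 rad (80.0°). The total great-circle distance is δ·R ≈ 1.397 × 3440 ≈ 4804 nmi, so the target fraction is f = 4100/4804 ≈ 0.853.
Interpolate at f ≈ 0.853 with slerp weights a = sin((1−f)δ)/sin δ ≈ 0.206, b = sin(fδ)/sin δ ≈ 0.943.
p = a·p₁ + b·p₂ ≈ (0.257, -0.567, 0.782); φ = arcsin(p_z) ≈ 51.46°, λ = atan2(p_y, p_x) ≈ -65.60°.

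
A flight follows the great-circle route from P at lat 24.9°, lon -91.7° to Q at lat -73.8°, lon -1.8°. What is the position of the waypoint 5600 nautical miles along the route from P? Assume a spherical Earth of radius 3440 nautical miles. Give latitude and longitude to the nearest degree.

≈ lat -62°, lon -51°

Write both endpoints as unit vectors p₁, p₂ with components (cos φ cos λ, cos φ sin λ, sin φ).
The central angle between the endpoints is δ = arccos(p₁·p₂) ≈ 1.987 rad (113.8°). The total great-circle distance is δ·R ≈ 1.987 × 3440 ≈ 6834 nmi, so the target fraction is f = 5600/6834 ≈ 0.819.
Interpolate at f ≈ 0.819 with slerp weights a = sin((1−f)δ)/sin δ ≈ 0.384, b = sin(fδ)/sin δ ≈ 1.091.
p = a·p₁ + b·p₂ ≈ (0.294, -0.357, -0.886); φ = arcsin(p_z) ≈ -62.43°, λ = atan2(p_y, p_x) ≈ -50.56°.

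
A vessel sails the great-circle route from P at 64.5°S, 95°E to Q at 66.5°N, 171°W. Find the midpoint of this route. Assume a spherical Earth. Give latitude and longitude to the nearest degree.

≈ 1°N, 140°E

Write both endpoints as unit vectors p₁, p₂ with components (cos φ cos λ, cos φ sin λ, sin φ).
The central angle between the endpoints is δ = arccos(p₁·p₂) ≈ 2.568 rad (147.1°).
Interpolate at f = 1/2 with slerp weights a = sin((1−f)δ)/sin δ ≈ 1.766, b = sin(fδ)/sin δ ≈ 1.766.
p = a·p₁ + b·p₂ ≈ (-0.762, 0.647, 0.026); φ = arcsin(p_z) ≈ 1.46°, λ = atan2(p_y, p_x) ≈ 139.65°.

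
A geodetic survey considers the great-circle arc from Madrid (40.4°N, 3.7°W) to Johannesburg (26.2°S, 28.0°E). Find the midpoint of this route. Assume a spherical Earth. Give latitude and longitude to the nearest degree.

Write both endpoints as unit vectors p₁, p₂ with components (cos φ cos λ, cos φ sin λ, sin φ).
The central angle between the endpoints is δ = arccos(p₁·p₂) ≈ 1.271 rad (72.8°).
Interpolate at f = 1/2 with slerp weights a = sin((1−f)δ)/sin δ ≈ 0.621, b = sin(fδ)/sin δ ≈ 0.621.
p = a·p₁ + b·p₂ ≈ (0.964, 0.231, 0.128); φ = arcsin(p_z) ≈ 7.38°, λ = atan2(p_y, p_x) ≈ 13.48°.

≈ (7°N, 13°E)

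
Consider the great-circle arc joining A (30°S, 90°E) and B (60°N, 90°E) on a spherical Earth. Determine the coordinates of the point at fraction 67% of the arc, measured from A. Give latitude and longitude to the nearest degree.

≈ (30°N, 90°E)

Write both endpoints as unit vectors p₁, p₂ with components (cos φ cos λ, cos φ sin λ, sin φ).
The central angle between the endpoints is δ = arccos(p₁·p₂) ≈ 1.571 rad (90.0°).
Interpolate at f = 0.67 with slerp weights a = sin((1−f)δ)/sin δ ≈ 0.495, b = sin(fδ)/sin δ ≈ 0.869.
p = a·p₁ + b·p₂ ≈ (0.000, 0.863, 0.505); φ = arcsin(p_z) ≈ 30.30°, λ = atan2(p_y, p_x) ≈ 90.00°.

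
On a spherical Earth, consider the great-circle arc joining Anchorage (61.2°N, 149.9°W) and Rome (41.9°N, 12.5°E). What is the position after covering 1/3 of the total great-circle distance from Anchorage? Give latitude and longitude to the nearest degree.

≈ (83°N, 96°W)

Write both endpoints as unit vectors p₁, p₂ with components (cos φ cos λ, cos φ sin λ, sin φ).
The central angle between the endpoints is δ = arccos(p₁·p₂) ≈ 1.325 rad (75.9°).
Interpolate at f = 1/3 with slerp weights a = sin((1−f)δ)/sin δ ≈ 0.797, b = sin(fδ)/sin δ ≈ 0.441.
p = a·p₁ + b·p₂ ≈ (-0.012, -0.122, 0.993); φ = arcsin(p_z) ≈ 82.99°, λ = atan2(p_y, p_x) ≈ -95.58°.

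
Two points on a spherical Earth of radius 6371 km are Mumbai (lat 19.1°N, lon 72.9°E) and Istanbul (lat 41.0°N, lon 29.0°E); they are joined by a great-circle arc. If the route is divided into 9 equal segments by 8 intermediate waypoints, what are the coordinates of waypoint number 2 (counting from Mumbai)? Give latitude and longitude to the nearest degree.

≈ lat 25°N, lon 65°E

From cos δ = sin φ₁ sin φ₂ + cos φ₁ cos φ₂ cos Δλ, the central angle is δ ≈ 0.755 rad (43.2°).
Interpolate at f = 2/9 with slerp weights a = sin((1−f)δ)/sin δ ≈ 0.808, b = sin(fδ)/sin δ ≈ 0.244.
p = a·p₁ + b·p₂ ≈ (0.385, 0.819, 0.424); φ = arcsin(p_z) ≈ 25.11°, λ = atan2(p_y, p_x) ≈ 64.80°.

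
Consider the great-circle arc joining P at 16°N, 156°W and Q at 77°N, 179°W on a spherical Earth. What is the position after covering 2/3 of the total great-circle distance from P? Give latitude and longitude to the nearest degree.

≈ 57°N, 163°W

The haversine formula gives a central angle δ ≈ 1.084 rad (62.1°) between the endpoints.
Interpolate at f = 2/3 with slerp weights a = sin((1−f)δ)/sin δ ≈ 0.400, b = sin(fδ)/sin δ ≈ 0.748.
p = a·p₁ + b·p₂ ≈ (-0.520, -0.159, 0.839); φ = arcsin(p_z) ≈ 57.08°, λ = atan2(p_y, p_x) ≈ -162.95°.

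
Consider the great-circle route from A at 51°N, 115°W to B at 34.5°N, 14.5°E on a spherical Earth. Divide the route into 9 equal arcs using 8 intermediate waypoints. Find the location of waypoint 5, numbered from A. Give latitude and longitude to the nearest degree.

The haversine formula gives a central angle δ ≈ 1.460 rad (83.7°) between the endpoints.
Interpolate at f = 5/9 with slerp weights a = sin((1−f)δ)/sin δ ≈ 0.608, b = sin(fδ)/sin δ ≈ 0.730.
p = a·p₁ + b·p₂ ≈ (0.420, -0.196, 0.886); φ = arcsin(p_z) ≈ 62.36°, λ = atan2(p_y, p_x) ≈ -25.03°.

≈ 62°N, 25°W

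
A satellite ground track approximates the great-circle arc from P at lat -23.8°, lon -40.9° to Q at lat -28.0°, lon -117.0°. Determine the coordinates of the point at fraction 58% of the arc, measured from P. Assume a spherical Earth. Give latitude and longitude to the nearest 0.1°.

Write both endpoints as unit vectors p₁, p₂ with components (cos φ cos λ, cos φ sin λ, sin φ).
The central angle between the endpoints is δ = arccos(p₁·p₂) ≈ 1.177 rad (67.4°).
Interpolate at f = 0.58 with slerp weights a = sin((1−f)δ)/sin δ ≈ 0.514, b = sin(fδ)/sin δ ≈ 0.683.
p = a·p₁ + b·p₂ ≈ (0.081, -0.845, -0.528); φ = arcsin(p_z) ≈ -31.88°, λ = atan2(p_y, p_x) ≈ -84.49°.

≈ lat -31.9°, lon -84.5°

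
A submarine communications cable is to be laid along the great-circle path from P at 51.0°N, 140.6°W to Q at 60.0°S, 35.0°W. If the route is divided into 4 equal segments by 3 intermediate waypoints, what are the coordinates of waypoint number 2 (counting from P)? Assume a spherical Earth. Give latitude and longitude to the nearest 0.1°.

Convert each endpoint to a unit vector on the sphere (x = cos φ cos λ, y = cos φ sin λ, z = sin φ).
The central angle between the endpoints is δ = arccos(p₁·p₂) ≈ 2.430 rad (139.3°).
Interpolate at f = 2/4 with slerp weights a = sin((1−f)δ)/sin δ ≈ 1.436, b = sin(fδ)/sin δ ≈ 1.436.
p = a·p₁ + b·p₂ ≈ (-0.110, -0.986, -0.128); φ = arcsin(p_z) ≈ -7.33°, λ = atan2(p_y, p_x) ≈ -96.38°.

≈ 7.3°S, 96.4°W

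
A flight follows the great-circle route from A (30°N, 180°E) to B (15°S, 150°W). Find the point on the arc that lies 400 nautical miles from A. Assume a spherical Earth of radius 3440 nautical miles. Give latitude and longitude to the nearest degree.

Convert each endpoint to a unit vector on the sphere (x = cos φ cos λ, y = cos φ sin λ, z = sin φ).
The central angle between the endpoints is δ = arccos(p₁·p₂) ≈ 0.933 rad (53.5°). The total great-circle distance is δ·R ≈ 0.933 × 3440 ≈ 3211 nmi, so the target fraction is f = 400/3211 ≈ 0.125.
Interpolate at f ≈ 0.125 with slerp weights a = sin((1−f)δ)/sin δ ≈ 0.907, b = sin(fδ)/sin δ ≈ 0.144.
p = a·p₁ + b·p₂ ≈ (-0.907, -0.070, 0.416); φ = arcsin(p_z) ≈ 24.60°, λ = atan2(p_y, p_x) ≈ -175.60°.

≈ (25°N, 176°W)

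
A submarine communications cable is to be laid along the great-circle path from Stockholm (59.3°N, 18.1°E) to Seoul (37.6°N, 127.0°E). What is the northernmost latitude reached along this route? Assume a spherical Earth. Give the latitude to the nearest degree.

≈ 65°N

The great circle lies in the plane with unit normal n̂ = (p₁ × p₂)/|p₁ × p₂|.
Here n̂_z ≈ +0.416; the vertex latitude is φ_max = arccos|n̂_z| ≈ 65.4°.
Check via Clairaut: cos φ_max = |cos φ₁| · sin C = cos(59.3°)·sin(54.6°) ≈ 0.416, again giving ≈ 65.4°.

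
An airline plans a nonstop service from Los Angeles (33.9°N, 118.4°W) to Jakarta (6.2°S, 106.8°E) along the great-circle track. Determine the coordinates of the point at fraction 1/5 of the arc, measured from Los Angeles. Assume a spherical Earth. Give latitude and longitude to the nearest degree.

Convert each endpoint to a unit vector on the sphere (x = cos φ cos λ, y = cos φ sin λ, z = sin φ).
The central angle between the endpoints is δ = arccos(p₁·p₂) ≈ 2.267 rad (129.9°).
Interpolate at f = 1/5 with slerp weights a = sin((1−f)δ)/sin δ ≈ 1.265, b = sin(fδ)/sin δ ≈ 0.571.
p = a·p₁ + b·p₂ ≈ (-0.664, -0.380, 0.644); φ = arcsin(p_z) ≈ 40.10°, λ = atan2(p_y, p_x) ≈ -150.19°.

≈ (40°N, 150°W)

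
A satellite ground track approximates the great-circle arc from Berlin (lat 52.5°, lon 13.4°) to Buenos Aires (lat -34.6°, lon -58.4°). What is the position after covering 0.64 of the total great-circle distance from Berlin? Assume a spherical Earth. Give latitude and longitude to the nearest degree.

≈ lat -2°, lon -36°

Write both endpoints as unit vectors p₁, p₂ with components (cos φ cos λ, cos φ sin λ, sin φ).
The central angle between the endpoints is δ = arccos(p₁·p₂) ≈ 1.869 rad (107.1°).
Interpolate at f = 0.64 with slerp weights a = sin((1−f)δ)/sin δ ≈ 0.652, b = sin(fδ)/sin δ ≈ 0.974.
p = a·p₁ + b·p₂ ≈ (0.806, -0.591, -0.036); φ = arcsin(p_z) ≈ -2.04°, λ = atan2(p_y, p_x) ≈ -36.23°.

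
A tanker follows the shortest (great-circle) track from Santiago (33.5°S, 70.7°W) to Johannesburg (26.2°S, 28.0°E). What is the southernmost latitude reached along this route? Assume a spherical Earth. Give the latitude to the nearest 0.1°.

The great circle lies in the plane with unit normal n̂ = (p₁ × p₂)/|p₁ × p₂|.
Here n̂_z ≈ +0.746; the vertex latitude is φ_max = arccos|n̂_z| ≈ 41.8°.

≈ 41.8°S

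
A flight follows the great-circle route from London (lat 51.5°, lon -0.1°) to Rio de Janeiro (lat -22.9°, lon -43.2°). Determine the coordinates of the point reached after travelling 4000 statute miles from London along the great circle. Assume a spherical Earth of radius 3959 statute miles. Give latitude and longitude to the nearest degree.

≈ lat 0°, lon -33°

From cos δ = sin φ₁ sin φ₂ + cos φ₁ cos φ₂ cos Δλ, the central angle is δ ≈ 1.456 rad (83.4°). The total great-circle distance is δ·R ≈ 1.456 × 3959 ≈ 5766 mi, so the target fraction is f = 4000/5766 ≈ 0.694.
Interpolate at f ≈ 0.694 with slerp weights a = sin((1−f)δ)/sin δ ≈ 0.434, b = sin(fδ)/sin δ ≈ 0.853.
p = a·p₁ + b·p₂ ≈ (0.843, -0.538, 0.008); φ = arcsin(p_z) ≈ 0.46°, λ = atan2(p_y, p_x) ≈ -32.56°.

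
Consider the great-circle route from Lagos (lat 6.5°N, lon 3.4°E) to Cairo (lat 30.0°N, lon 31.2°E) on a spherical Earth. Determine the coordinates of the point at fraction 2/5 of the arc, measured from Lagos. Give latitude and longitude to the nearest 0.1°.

≈ lat 16.4°N, lon 13.6°E

The haversine formula gives a central angle δ ≈ 0.613 rad (35.1°) between the endpoints.
Interpolate at f = 2/5 with slerp weights a = sin((1−f)δ)/sin δ ≈ 0.625, b = sin(fδ)/sin δ ≈ 0.422.
p = a·p₁ + b·p₂ ≈ (0.932, 0.226, 0.282); φ = arcsin(p_z) ≈ 16.36°, λ = atan2(p_y, p_x) ≈ 13.63°.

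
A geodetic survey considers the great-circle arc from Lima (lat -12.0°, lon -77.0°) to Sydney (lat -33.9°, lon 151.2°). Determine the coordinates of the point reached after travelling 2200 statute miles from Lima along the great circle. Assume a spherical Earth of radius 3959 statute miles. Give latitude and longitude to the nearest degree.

≈ lat -34°, lon -103°

Convert each endpoint to a unit vector on the sphere (x = cos φ cos λ, y = cos φ sin λ, z = sin φ).
The central angle between the endpoints is δ = arccos(p₁·p₂) ≈ 2.010 rad (115.2°). The total great-circle distance is δ·R ≈ 2.010 × 3959 ≈ 7957 mi, so the target fraction is f = 2200/7957 ≈ 0.276.
Interpolate at f ≈ 0.276 with slerp weights a = sin((1−f)δ)/sin δ ≈ 1.097, b = sin(fδ)/sin δ ≈ 0.583.
p = a·p₁ + b·p₂ ≈ (-0.182, -0.813, -0.553); φ = arcsin(p_z) ≈ -33.59°, λ = atan2(p_y, p_x) ≈ -102.65°.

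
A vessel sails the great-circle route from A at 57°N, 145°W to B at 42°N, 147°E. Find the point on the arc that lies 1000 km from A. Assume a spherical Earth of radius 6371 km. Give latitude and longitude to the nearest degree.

≈ 58°N, 162°W

Write both endpoints as unit vectors p₁, p₂ with components (cos φ cos λ, cos φ sin λ, sin φ).
The central angle between the endpoints is δ = arccos(p₁·p₂) ≈ 0.777 rad (44.5°). The total great-circle distance is δ·R ≈ 0.777 × 6371 ≈ 4952 km, so the target fraction is f = 1000/4952 ≈ 0.202.
Interpolate at f ≈ 0.202 with slerp weights a = sin((1−f)δ)/sin δ ≈ 0.829, b = sin(fδ)/sin δ ≈ 0.223.
p = a·p₁ + b·p₂ ≈ (-0.509, -0.169, 0.844); φ = arcsin(p_z) ≈ 57.59°, λ = atan2(p_y, p_x) ≈ -161.65°.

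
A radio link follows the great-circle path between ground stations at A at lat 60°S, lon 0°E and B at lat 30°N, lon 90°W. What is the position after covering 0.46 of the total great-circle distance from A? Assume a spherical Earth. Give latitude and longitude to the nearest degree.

≈ lat 24°S, lon 57°W

From cos δ = sin φ₁ sin φ₂ + cos φ₁ cos φ₂ cos Δλ, the central angle is δ ≈ 2.019 rad (115.7°).
Interpolate at f = 0.46 with slerp weights a = sin((1−f)δ)/sin δ ≈ 0.984, b = sin(fδ)/sin δ ≈ 0.888.
p = a·p₁ + b·p₂ ≈ (0.492, -0.769, -0.408); φ = arcsin(p_z) ≈ -24.06°, λ = atan2(p_y, p_x) ≈ -57.41°.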